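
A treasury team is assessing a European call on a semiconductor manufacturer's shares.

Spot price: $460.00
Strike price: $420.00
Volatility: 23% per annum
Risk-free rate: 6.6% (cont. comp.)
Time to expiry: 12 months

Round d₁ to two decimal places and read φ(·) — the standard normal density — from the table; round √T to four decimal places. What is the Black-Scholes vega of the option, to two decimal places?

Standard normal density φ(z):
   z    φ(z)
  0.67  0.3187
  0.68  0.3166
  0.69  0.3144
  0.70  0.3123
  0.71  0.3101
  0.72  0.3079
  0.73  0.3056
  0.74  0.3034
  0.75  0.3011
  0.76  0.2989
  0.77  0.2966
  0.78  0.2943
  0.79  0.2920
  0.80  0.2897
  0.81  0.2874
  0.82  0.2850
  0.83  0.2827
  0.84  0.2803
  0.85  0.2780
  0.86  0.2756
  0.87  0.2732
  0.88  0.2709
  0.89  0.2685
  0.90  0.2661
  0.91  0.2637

σ√T = 0.23 × 1.0000 = 0.2300
d₁ = [ln(460/420) + (0.066 + 0.23²/2)·1] / 0.2300 = [0.0910 + 0.0925] / 0.2300 = 0.7975 which rounds to 0.80
√T = √1 = 1.0000
φ(d₁) = φ(0.80) = 0.2897
vega = S·φ(d₁)·√T = 460·0.2897·1.0000 = 133.2620
(The put has the same vega.)

133.26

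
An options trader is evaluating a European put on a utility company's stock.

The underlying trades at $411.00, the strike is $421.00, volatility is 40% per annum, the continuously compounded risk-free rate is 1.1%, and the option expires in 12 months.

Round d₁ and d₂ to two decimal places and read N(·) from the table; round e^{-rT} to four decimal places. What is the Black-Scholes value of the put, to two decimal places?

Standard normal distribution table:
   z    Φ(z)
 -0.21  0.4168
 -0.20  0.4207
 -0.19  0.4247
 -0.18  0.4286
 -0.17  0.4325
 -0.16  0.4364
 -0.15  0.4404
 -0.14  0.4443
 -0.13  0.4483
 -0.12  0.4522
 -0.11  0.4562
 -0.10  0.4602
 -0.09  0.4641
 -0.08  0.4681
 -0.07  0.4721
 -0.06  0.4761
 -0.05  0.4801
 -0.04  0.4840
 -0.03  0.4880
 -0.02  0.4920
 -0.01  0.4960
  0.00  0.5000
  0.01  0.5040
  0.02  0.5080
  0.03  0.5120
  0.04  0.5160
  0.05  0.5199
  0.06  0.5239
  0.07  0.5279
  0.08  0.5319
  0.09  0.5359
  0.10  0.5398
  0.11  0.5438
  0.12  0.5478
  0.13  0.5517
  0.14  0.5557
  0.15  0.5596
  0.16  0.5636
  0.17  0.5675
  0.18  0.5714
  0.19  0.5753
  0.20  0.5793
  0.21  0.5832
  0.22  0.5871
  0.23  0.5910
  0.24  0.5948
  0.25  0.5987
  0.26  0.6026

$68.34

σ√T = 0.4·√1 = 0.4000
d₁ = [ln(411/421) + (0.011 + 0.4²/2)·1] / 0.4000 = [-0.0240 + 0.0910] / 0.4000 = 0.1674 ⇒ 0.17
d₂ = d₁ − σ√T = 0.1674 − 0.4000 = -0.2326 ⇒ -0.23
exp(−rT) = exp(−0.011·1) = 0.9891
N(−d₂) = N(0.23) = 0.5910;  N(−d₁) = N(-0.17) = 0.4325
P = 421·0.9891·0.5910 − 411·0.4325 = 246.0990 − 177.7575 = 68.3415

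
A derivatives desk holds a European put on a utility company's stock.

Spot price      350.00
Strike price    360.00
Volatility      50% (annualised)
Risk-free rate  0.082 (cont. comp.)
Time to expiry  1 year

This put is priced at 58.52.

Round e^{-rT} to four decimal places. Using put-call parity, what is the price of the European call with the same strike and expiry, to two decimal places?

76.85

e^(−rT) = e^(−0.082·1) = 0.9213
Put-call parity: C − P = S − K·e^(−rT) = 350 − 360·0.9213 = 350 − 331.6680 = 18.3320
C = P + (C − P) = 58.52 + (18.3320) = 76.8520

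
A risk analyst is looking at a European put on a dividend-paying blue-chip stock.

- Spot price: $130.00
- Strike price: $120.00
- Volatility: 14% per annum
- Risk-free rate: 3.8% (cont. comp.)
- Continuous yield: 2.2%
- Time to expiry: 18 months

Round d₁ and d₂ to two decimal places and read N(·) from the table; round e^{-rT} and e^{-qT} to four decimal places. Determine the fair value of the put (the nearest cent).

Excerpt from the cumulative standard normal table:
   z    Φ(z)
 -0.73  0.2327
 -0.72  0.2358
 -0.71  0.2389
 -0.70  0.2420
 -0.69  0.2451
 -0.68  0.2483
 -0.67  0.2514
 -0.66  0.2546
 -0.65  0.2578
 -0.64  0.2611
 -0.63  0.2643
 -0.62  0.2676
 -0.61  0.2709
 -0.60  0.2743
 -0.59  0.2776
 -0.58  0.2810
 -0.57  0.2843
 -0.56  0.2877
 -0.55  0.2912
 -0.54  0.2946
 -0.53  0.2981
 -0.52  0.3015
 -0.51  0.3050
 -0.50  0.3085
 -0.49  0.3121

T = 1.5;  σ√T = 0.1715
d₁ = [ln(130/120) + (0.038 − 0.022 + 0.14²/2)·1.5] / 0.1715 = [0.0800 + 0.0387] / 0.1715 = 0.6925 ≈ 0.69
d₂ = d₁ − σ√T = 0.6925 − 0.1715 = 0.5211 ≈ 0.52
exp(−qT) = exp(−0.022·1.5) = 0.9675;  exp(−rT) = exp(−0.038·1.5) = 0.9446
N(−d₂) = N(-0.52) = 0.3015;  N(−d₁) = N(-0.69) = 0.2451
P = 120·0.9446·0.3015 − 130·0.9675·0.2451 = 34.1756 − 30.8275 = 3.3482

$3.35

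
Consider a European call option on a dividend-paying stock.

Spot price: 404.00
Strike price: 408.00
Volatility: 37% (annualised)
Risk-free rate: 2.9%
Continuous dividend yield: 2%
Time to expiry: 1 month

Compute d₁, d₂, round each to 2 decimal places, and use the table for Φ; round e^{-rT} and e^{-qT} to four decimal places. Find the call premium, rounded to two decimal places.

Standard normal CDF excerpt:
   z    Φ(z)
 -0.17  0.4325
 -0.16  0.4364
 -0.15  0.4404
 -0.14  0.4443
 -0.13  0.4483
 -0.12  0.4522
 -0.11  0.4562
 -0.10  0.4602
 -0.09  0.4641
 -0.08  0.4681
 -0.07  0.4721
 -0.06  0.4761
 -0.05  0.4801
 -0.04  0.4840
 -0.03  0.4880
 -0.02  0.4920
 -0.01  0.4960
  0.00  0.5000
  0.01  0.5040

15.98

σ√T = 0.37·√0.08333 = 0.1068
d₁ = [ln(404/408) + (0.029 − 0.02 + 0.37²/2)·0.08333] / 0.1068 = [-0.0099 + 0.0065] / 0.1068 = -0.0318 which rounds to -0.03
d₂ = d₁ − σ√T = -0.0318 − 0.1068 = -0.1386 which rounds to -0.14
e^(−qT) = e^(−0.02·0.08333) = 0.9983;  e^(−rT) = e^(−0.029·0.08333) = 0.9976
C = 404·0.9983·N(-0.03) − 408·0.9976·N(-0.14) = 404·0.9983·0.4880 − 408·0.9976·0.4443 = 196.8168 − 180.8393 = 15.9775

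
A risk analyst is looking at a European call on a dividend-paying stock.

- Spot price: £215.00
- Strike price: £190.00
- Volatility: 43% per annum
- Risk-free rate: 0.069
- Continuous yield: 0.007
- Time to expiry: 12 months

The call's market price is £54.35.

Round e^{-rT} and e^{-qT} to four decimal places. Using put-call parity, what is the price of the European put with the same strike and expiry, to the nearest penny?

£18.18

exp(−qT) = exp(−0.007·1) = 0.9930;  exp(−rT) = exp(−0.069·1) = 0.9333
Put-call parity: C − P = S·e^(−qT) − K·e^(−rT) = 215·0.9930 − 190·0.9333 = 213.4950 − 177.3270 = 36.1680
P = C − (C − P) = 54.35 − (36.1680) = 18.1820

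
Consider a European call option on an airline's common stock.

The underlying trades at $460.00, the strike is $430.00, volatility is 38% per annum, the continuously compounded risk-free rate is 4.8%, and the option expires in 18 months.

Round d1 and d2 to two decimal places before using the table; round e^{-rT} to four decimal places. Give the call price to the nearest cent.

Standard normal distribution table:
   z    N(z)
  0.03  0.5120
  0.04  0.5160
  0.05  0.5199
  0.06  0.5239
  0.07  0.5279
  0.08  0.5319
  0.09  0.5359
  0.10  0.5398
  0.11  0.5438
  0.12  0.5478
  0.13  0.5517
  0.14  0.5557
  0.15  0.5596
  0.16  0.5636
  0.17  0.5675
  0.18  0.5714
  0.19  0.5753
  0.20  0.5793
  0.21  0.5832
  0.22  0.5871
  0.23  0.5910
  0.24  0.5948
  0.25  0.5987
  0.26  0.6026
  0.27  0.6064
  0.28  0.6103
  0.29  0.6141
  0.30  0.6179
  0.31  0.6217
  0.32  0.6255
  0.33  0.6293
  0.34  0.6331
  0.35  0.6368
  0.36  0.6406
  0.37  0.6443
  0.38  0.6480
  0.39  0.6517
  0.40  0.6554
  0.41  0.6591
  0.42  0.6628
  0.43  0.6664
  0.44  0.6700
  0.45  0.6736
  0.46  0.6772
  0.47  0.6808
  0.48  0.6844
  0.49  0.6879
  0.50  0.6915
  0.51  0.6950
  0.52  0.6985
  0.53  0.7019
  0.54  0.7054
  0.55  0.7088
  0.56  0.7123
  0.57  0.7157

$111.65

T = 1.5;  σ√T = 0.4654
d₁ = [ln(460/430) + (0.048 + 0.38²/2)·1.5] / 0.4654 = [0.0674 + 0.1803] / 0.4654 = 0.5323 ⇒ 0.53
d₂ = d₁ − σ√T = 0.5323 − 0.4654 = 0.0669 ⇒ 0.07
exp(−rT) = exp(−0.048·1.5) = 0.9305
N(d₁) = N(0.53) = 0.7019;  N(d₂) = N(0.07) = 0.5279
C = 460·0.7019 − 430·0.9305·0.5279 = 322.8740 − 211.2207 = 111.6533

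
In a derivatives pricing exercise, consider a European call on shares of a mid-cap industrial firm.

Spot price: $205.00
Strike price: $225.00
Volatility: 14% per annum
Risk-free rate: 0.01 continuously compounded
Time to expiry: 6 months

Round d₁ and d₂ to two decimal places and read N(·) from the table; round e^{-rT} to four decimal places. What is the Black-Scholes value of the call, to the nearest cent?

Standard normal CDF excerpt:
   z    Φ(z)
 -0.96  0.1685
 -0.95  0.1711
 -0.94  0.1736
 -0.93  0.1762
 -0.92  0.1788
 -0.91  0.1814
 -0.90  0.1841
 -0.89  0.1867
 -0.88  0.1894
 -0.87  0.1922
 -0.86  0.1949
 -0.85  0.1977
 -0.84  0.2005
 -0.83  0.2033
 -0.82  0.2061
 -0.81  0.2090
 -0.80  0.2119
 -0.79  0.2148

T = 0.5;  σ√T = 0.0990
d₁ = [ln(205/225) + (0.01 + 0.14²/2)·0.5] / 0.0990 = [-0.0931 + 0.0099] / 0.0990 = -0.8404 which rounds to -0.84
d₂ = d₁ − σ√T = -0.8404 − 0.0990 = -0.9393 which rounds to -0.94
e^(−rT) = e^(−0.01·0.5) = 0.9950
C = 205·N(-0.84) − 225·0.9950·N(-0.94) = 205·0.2005 − 225·0.9950·0.1736 = 41.1025 − 38.8647 = 2.2378

$2.24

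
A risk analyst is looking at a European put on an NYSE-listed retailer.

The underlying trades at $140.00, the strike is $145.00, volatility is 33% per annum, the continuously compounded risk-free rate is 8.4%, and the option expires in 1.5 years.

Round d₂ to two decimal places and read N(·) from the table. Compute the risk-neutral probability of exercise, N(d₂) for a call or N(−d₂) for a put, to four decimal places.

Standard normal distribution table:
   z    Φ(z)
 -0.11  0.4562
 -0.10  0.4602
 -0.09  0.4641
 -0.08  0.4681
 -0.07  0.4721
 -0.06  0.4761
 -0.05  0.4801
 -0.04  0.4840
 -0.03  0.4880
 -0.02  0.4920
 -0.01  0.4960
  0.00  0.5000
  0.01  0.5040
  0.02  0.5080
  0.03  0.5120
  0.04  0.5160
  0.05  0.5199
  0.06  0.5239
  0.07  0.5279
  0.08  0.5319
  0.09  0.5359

0.4920

σ√T = 0.33 × 1.2247 = 0.4042
d₁ = [ln(140/145) + (0.084 + 0.33²/2)·1.5] / 0.4042 = [-0.0351 + 0.2077] / 0.4042 = 0.4270 which rounds to 0.43
d₂ = d₁ − σ√T = 0.4270 − 0.4042 = 0.0228 which rounds to 0.02
Pr(exercise) under Q = N(−d₂) = N(-0.02) = 0.4920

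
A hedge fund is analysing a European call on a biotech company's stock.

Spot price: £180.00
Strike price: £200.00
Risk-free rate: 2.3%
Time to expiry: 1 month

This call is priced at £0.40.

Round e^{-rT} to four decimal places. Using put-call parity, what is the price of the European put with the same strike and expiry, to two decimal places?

£20.02

e^(−rT) = e^(−0.023·0.08333) = 0.9981
Put-call parity: C − P = S − K·e^(−rT) = 180 − 200·0.9981 = 180 − 199.6200 = -19.6200
P = C − (C − P) = 0.40 − (-19.6200) = 20.0200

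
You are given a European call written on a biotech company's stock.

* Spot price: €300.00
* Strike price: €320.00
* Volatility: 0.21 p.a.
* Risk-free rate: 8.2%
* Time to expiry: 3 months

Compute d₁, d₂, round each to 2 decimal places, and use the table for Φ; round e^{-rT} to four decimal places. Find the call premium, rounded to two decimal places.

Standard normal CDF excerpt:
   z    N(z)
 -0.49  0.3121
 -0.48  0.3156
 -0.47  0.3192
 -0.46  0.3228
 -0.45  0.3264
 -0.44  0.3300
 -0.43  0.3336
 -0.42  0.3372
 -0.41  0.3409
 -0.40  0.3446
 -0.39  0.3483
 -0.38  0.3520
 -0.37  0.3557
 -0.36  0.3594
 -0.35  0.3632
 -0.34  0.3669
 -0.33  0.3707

σ√T = 0.21 × 0.5000 = 0.1050
ln(S/K) + (r + σ²/2)T = ln(300/320) + (0.082 + 0.21²/2)·0.25 = -0.0645 + 0.0260 = -0.0385
d₁ = -0.0385 / 0.1050 = -0.3669 which rounds to -0.37
d₂ = d₁ − σ√T = -0.3669 − 0.1050 = -0.4719 which rounds to -0.47
e^(−rT) = e^(−0.082·0.25) = 0.9797
N(d₁) = N(-0.37) = 0.3557;  N(d₂) = N(-0.47) = 0.3192
C = 300·0.3557 − 320·0.9797·0.3192 = 106.7100 − 100.0705 = 6.6395

€6.64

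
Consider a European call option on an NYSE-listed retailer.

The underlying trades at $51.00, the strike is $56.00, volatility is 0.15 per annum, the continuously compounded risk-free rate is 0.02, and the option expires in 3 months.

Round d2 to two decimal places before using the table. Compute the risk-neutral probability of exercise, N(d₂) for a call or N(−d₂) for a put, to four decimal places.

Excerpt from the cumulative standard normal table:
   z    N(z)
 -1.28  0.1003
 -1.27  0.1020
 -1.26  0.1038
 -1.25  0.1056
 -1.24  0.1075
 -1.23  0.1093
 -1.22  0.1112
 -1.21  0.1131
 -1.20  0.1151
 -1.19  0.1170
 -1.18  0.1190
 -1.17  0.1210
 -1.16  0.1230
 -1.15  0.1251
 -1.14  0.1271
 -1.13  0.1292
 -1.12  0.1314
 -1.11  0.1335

σ√T = 0.15·√0.25 = 0.0750
ln(S/K) + (r + σ²/2)T = ln(51/56) + (0.02 + 0.15²/2)·0.25 = -0.0935 + 0.0078 = -0.0857
d₁ = -0.0857 / 0.0750 = -1.1428 ≈ -1.14
d₂ = d₁ − σ√T = -1.1428 − 0.0750 = -1.2178 ≈ -1.22
Pr(exercise) under Q = N(d₂) = 0.1112

0.1112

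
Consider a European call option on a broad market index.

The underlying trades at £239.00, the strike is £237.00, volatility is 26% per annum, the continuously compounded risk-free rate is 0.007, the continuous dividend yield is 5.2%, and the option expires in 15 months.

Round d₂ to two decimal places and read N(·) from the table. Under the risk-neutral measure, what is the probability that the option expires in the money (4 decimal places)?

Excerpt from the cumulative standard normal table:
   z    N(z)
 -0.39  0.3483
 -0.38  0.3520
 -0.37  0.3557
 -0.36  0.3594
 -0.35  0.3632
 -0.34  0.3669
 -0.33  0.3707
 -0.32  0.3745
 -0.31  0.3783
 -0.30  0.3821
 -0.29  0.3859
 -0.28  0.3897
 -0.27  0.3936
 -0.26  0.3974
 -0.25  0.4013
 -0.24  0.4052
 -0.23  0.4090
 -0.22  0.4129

σ√T = 0.26·√1.25 = 0.2907
d₁ = [ln(239/237) + (0.007 − 0.052 + 0.26²/2)·1.25] / 0.2907 = [0.0084 − 0.0140] / 0.2907 = -0.0193 ⇒ -0.02
d₂ = d₁ − σ√T = -0.0193 − 0.2907 = -0.3099 ⇒ -0.31
Risk-neutral Pr[S_T > K] = N(d₂) = N(-0.31) = 0.3783

0.3783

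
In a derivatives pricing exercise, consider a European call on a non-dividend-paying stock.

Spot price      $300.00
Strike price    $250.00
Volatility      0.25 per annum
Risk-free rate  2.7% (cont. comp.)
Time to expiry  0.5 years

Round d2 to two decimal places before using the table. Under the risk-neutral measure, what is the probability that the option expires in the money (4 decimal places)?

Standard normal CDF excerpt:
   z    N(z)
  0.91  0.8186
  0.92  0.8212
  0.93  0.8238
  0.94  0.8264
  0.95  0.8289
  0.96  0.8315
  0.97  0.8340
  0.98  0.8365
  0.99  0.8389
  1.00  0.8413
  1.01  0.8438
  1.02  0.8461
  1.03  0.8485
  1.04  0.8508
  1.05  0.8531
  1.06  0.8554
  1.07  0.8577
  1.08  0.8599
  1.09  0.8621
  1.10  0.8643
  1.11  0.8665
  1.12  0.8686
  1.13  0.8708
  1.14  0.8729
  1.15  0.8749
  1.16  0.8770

T = 0.5;  σ√T = 0.1768
ln(S/K) + (r + σ²/2)T = ln(300/250) + (0.027 + 0.25²/2)·0.5 = 0.1823 + 0.0291 = 0.2114
d₁ = 0.2114 / 0.1768 = 1.1961 which rounds to 1.20
d₂ = d₁ − σ√T = 1.1961 − 0.1768 = 1.0193 which rounds to 1.02
Risk-neutral Pr[S_T > K] = N(d₂) = N(1.02) = 0.8461

0.8461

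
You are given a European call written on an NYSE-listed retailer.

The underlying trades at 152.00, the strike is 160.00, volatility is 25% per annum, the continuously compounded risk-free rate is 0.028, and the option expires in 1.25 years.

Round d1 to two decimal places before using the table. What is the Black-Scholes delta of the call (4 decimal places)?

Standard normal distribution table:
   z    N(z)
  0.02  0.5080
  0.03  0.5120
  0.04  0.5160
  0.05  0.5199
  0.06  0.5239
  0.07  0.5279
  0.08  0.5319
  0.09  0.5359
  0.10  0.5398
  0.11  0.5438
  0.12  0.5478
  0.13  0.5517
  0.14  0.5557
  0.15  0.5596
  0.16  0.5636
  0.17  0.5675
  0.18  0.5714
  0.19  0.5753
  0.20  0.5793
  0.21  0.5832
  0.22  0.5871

σ√T = 0.25 × 1.1180 = 0.2795
d₁ = [ln(152/160) + (0.028 + 0.25²/2)·1.25] / 0.2795 = [-0.0513 + 0.0741] / 0.2795 = 0.0815 ≈ 0.08
N(d₁) = N(0.08) = 0.5319
Δ_call = N(d₁) = 0.5319

0.5319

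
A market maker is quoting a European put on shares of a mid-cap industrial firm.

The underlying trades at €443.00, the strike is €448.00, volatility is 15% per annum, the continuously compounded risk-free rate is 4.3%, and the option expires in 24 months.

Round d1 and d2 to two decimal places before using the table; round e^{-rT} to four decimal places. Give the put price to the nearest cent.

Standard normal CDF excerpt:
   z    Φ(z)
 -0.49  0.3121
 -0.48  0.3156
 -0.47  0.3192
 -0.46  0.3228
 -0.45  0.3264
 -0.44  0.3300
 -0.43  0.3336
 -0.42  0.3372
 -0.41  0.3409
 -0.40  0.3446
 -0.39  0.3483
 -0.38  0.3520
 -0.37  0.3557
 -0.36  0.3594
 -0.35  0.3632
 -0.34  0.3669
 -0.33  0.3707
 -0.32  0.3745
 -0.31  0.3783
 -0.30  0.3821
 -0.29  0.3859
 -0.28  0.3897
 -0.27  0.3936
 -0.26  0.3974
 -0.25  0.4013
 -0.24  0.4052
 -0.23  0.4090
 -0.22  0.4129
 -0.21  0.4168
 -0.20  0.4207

σ√T = 0.15·√2 = 0.2121
d₁ = [ln(443/448) + (0.043 + ½·0.15²)·2] / (σ√T) = (-0.0112 + 0.1085) / 0.2121 = 0.4586 → 0.46
d₂ = 0.4586 − 0.2121 = 0.2464 → 0.25
e^(−rT) = e^(−0.043·2) = 0.9176
P = 448·0.9176·N(-0.25) − 443·N(-0.46) = 448·0.9176·0.4013 − 443·0.3228 = 164.9683 − 143.0004 = 21.9679

€21.97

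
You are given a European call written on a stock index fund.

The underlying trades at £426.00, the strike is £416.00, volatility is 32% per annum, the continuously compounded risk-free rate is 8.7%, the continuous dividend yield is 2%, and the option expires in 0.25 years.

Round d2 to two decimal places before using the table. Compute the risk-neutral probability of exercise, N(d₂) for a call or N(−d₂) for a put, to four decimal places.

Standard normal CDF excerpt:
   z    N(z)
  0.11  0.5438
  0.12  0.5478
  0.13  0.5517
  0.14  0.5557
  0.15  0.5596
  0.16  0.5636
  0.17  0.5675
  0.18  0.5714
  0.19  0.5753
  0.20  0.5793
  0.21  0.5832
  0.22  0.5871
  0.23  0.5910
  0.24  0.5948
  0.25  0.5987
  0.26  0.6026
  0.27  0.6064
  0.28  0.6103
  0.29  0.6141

0.5675

T = 0.25;  σ√T = 0.1600
ln(S/K) + (r − q + σ²/2)T = ln(426/416) + (0.087 − 0.02 + 0.32²/2)·0.25 = 0.0238 + 0.0295 = 0.0533
d₁ = 0.0533 / 0.1600 = 0.3332 ⇒ 0.33
d₂ = d₁ − σ√T = 0.3332 − 0.1600 = 0.1732 ⇒ 0.17
Pr(exercise) under Q = N(d₂) = 0.5675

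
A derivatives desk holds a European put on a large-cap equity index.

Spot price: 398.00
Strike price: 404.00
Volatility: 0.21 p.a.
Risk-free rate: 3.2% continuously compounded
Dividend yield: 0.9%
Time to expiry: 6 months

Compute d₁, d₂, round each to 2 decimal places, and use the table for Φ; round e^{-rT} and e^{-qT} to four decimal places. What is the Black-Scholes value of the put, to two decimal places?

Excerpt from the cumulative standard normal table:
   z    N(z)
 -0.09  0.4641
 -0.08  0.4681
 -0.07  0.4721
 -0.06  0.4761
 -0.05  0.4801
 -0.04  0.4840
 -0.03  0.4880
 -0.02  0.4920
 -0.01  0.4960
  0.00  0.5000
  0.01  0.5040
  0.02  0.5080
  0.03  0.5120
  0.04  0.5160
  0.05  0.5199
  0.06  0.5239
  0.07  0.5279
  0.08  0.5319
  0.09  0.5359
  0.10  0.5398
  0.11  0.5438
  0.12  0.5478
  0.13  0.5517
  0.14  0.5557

24.39

σ√T = 0.21 × 0.7071 = 0.1485
d₁ = [ln(398/404) + (0.032 − 0.009 + 0.21²/2)·0.5] / 0.1485 = [-0.0150 + 0.0225] / 0.1485 = 0.0509 ≈ 0.05
d₂ = d₁ − σ√T = 0.0509 − 0.1485 = -0.0976 ≈ -0.10
exp(−qT) = exp(−0.009·0.5) = 0.9955;  exp(−rT) = exp(−0.032·0.5) = 0.9841
N(−d₂) = N(0.10) = 0.5398;  N(−d₁) = N(-0.05) = 0.4801
P = 404·0.9841·0.5398 − 398·0.9955·0.4801 = 214.6117 − 190.2199 = 24.3918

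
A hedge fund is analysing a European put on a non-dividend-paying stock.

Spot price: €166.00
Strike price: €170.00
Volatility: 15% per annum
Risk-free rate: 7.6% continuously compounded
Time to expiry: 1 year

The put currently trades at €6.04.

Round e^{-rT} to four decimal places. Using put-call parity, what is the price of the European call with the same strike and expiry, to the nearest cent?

exp(−rT) = exp(−0.076·1) = 0.9268
Put-call parity: C − P = S − K·e^(−rT) = 166 − 170·0.9268 = 166 − 157.5560 = 8.4440
C = P + (C − P) = 6.04 + (8.4440) = 14.4840

€14.48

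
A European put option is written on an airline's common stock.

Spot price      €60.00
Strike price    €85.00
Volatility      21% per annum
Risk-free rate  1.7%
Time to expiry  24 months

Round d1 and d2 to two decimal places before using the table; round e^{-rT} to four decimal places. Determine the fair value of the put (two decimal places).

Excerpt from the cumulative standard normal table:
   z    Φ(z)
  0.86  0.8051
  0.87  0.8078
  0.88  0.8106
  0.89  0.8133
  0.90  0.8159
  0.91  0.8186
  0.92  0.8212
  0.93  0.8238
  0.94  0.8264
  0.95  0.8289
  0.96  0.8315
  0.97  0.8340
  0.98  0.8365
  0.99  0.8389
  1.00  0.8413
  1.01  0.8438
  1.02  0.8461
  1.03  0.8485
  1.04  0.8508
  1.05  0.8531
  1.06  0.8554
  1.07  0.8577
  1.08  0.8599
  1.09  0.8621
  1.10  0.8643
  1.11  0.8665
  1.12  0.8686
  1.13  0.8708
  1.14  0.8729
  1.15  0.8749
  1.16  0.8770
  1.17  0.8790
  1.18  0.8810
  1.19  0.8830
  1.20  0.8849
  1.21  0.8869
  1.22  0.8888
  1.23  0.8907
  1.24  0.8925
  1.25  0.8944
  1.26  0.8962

€23.75

T = 2;  σ√T = 0.2970
ln(S/K) + (r + σ²/2)T = ln(60/85) + (0.017 + 0.21²/2)·2 = -0.3483 + 0.0781 = -0.2702
d₁ = -0.2702 / 0.2970 = -0.9098 → -0.91
d₂ = d₁ − σ√T = -0.9098 − 0.2970 = -1.2068 → -1.21
e^(−rT) = e^(−0.017·2) = 0.9666
N(−d₂) = N(1.21) = 0.8869;  N(−d₁) = N(0.91) = 0.8186
P = 85·0.9666·0.8869 − 60·0.8186 = 72.8686 − 49.1160 = 23.7526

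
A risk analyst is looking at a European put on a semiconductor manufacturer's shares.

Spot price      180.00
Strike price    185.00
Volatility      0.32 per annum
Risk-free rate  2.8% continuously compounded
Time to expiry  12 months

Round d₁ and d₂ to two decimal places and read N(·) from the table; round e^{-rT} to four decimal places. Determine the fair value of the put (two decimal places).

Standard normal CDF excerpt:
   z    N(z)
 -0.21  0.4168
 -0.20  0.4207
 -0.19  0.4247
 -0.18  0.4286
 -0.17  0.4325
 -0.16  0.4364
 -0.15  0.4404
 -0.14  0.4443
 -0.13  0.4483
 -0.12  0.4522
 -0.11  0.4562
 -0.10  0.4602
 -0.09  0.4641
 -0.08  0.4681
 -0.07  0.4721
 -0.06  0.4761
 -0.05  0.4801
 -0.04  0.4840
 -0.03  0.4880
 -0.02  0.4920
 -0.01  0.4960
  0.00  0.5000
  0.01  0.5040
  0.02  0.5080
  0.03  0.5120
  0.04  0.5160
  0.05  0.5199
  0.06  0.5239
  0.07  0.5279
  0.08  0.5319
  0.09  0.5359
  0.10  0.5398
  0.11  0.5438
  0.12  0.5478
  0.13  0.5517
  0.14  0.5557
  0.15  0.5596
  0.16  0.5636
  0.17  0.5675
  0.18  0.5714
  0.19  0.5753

22.84

σ√T = 0.32·√1 = 0.3200
d₁ = [ln(180/185) + (0.028 + 0.32²/2)·1] / 0.3200 = [-0.0274 + 0.0792] / 0.3200 = 0.1619 which rounds to 0.16
d₂ = d₁ − σ√T = 0.1619 − 0.3200 = -0.1581 which rounds to -0.16
e^(−rT) = e^(−0.028·1) = 0.9724
P = 185·0.9724·N(0.16) − 180·N(-0.16) = 185·0.9724·0.5636 − 180·0.4364 = 101.3883 − 78.5520 = 22.8363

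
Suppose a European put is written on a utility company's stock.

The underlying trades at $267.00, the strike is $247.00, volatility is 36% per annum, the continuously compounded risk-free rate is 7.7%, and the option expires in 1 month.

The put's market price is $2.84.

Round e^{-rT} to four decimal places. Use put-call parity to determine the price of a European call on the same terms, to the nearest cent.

e^(−rT) = e^(−0.077·0.08333) = 0.9936
Put-call parity: C − P = S − K·e^(−rT) = 267 − 247·0.9936 = 267 − 245.4192 = 21.5808
C = P + (C − P) = 2.84 + (21.5808) = 24.4208

$24.42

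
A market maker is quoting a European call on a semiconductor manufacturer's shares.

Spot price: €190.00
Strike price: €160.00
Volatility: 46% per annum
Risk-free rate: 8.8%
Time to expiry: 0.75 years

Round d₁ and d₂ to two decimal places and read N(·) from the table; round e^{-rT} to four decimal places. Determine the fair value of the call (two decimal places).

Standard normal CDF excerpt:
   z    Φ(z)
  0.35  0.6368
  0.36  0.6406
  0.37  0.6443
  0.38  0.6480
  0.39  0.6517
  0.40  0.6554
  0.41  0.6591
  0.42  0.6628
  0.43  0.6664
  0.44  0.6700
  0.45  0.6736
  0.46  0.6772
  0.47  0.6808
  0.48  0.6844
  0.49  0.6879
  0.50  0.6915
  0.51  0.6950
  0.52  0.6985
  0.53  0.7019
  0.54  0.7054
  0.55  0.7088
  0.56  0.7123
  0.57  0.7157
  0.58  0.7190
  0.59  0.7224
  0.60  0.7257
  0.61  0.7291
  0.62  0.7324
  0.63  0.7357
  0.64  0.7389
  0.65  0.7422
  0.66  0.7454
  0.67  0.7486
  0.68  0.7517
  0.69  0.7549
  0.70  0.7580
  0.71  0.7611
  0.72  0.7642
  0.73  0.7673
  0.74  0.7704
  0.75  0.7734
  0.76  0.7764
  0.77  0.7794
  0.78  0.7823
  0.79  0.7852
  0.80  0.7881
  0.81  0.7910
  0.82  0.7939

σ√T = 0.46·√0.75 = 0.3984
d₁ = [ln(190/160) + (0.088 + 0.46²/2)·0.75] / 0.3984 = [0.1719 + 0.1454] / 0.3984 = 0.7962 ≈ 0.80
d₂ = d₁ − σ√T = 0.7962 − 0.3984 = 0.3979 ≈ 0.40
exp(−rT) = exp(−0.088·0.75) = 0.9361
C = 190·N(0.80) − 160·0.9361·N(0.40) = 190·0.7881 − 160·0.9361·0.6554 = 149.7390 − 98.1632 = 51.5758

€51.58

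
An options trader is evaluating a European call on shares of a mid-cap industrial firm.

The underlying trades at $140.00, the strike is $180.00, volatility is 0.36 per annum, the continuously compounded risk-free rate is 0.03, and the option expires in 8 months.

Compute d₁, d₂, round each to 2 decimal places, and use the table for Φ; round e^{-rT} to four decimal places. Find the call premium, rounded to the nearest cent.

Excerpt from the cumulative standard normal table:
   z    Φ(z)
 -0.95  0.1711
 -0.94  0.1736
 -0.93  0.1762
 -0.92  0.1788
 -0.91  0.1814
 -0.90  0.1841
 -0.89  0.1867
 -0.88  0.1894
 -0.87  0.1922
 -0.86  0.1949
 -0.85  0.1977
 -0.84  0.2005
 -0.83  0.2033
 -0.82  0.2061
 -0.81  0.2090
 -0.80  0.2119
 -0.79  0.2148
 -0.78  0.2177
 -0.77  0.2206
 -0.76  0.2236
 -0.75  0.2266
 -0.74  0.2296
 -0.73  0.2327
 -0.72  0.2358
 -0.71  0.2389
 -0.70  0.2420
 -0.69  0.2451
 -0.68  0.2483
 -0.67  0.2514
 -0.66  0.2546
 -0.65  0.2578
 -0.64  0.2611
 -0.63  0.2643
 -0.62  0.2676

$5.47

σ√T = 0.36·√0.6667 = 0.2939
ln(S/K) + (r + σ²/2)T = ln(140/180) + (0.03 + 0.36²/2)·0.6667 = -0.2513 + 0.0632 = -0.1881
d₁ = -0.1881 / 0.2939 = -0.6400 → -0.64
d₂ = d₁ − σ√T = -0.6400 − 0.2939 = -0.9339 → -0.93
exp(−rT) = exp(−0.03·0.6667) = 0.9802
C = 140·N(-0.64) − 180·0.9802·N(-0.93) = 140·0.2611 − 180·0.9802·0.1762 = 36.5540 − 31.0880 = 5.4660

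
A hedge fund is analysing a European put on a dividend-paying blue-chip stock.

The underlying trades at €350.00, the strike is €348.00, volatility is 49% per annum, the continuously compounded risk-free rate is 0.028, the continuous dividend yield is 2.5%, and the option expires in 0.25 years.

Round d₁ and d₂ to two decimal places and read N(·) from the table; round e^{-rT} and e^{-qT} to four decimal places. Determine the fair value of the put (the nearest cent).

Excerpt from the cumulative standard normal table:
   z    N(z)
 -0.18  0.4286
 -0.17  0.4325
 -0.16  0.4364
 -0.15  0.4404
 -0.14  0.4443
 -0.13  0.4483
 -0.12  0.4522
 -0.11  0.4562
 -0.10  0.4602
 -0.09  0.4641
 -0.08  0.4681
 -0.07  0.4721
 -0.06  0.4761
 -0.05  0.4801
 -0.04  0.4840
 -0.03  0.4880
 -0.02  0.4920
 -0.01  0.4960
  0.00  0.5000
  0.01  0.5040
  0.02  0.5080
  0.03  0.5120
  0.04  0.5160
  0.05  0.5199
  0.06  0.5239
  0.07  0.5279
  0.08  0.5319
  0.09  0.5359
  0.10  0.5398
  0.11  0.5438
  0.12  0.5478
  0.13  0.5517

€33.35

σ√T = 0.49·√0.25 = 0.2450
d₁ = [ln(350/348) + (0.028 − 0.025 + 0.49²/2)·0.25] / 0.2450 = [0.0057 + 0.0308] / 0.2450 = 0.1490 → 0.15
d₂ = d₁ − σ√T = 0.1490 − 0.2450 = -0.0960 → -0.10
e^(−qT) = e^(−0.025·0.25) = 0.9938;  e^(−rT) = e^(−0.028·0.25) = 0.9930
N(−d₂) = N(0.10) = 0.5398;  N(−d₁) = N(-0.15) = 0.4404
P = 348·0.9930·0.5398 − 350·0.9938·0.4404 = 186.5354 − 153.1843 = 33.3511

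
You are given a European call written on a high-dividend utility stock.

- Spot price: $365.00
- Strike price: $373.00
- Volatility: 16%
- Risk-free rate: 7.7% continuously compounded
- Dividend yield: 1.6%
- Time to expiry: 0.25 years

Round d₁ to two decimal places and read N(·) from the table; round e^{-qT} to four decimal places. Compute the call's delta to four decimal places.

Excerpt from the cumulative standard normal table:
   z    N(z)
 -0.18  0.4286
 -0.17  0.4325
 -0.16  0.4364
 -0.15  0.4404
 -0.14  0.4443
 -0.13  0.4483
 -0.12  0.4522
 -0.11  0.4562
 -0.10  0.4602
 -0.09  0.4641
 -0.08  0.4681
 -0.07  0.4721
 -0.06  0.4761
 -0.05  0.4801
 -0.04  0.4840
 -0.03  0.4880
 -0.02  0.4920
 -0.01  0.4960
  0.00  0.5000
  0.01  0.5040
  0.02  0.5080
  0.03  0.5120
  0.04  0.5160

T = 0.25;  σ√T = 0.0800
d₁ = [ln(365/373) + (0.077 − 0.016 + 0.16²/2)·0.25] / 0.0800 = [-0.0217 + 0.0185] / 0.0800 = -0.0404 ≈ -0.04
N(d₁) = N(-0.04) = 0.4840
Δ_call = exp(−qT)·N(d₁) = 0.9960·0.4840 = 0.4821

0.4821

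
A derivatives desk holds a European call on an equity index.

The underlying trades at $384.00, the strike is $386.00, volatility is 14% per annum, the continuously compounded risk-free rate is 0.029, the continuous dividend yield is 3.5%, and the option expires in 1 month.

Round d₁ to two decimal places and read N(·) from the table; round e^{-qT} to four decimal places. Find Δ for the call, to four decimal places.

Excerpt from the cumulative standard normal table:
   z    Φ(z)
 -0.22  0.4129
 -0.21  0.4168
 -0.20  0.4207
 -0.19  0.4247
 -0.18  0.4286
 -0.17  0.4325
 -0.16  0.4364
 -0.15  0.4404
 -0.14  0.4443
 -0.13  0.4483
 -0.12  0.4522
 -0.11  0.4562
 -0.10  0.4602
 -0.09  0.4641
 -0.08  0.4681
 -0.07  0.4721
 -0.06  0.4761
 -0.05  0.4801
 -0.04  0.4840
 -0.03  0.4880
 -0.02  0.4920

0.4509

T = 0.08333;  σ√T = 0.0404
d₁ = [ln(384/386) + (0.029 − 0.035 + 0.14²/2)·0.08333] / 0.0404 = [-0.0052 + 0.0003] / 0.0404 = -0.1207 ⇒ -0.12
N(d₁) = N(-0.12) = 0.4522
Δ_call = e^(−qT)·N(d₁) = 0.9971·0.4522 = 0.4509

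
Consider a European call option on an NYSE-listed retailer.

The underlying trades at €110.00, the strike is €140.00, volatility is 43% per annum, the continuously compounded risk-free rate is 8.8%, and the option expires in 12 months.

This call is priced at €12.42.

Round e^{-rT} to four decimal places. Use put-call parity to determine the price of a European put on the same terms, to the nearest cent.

e^(−rT) = e^(−0.088·1) = 0.9158
Put-call parity: C − P = S − K·e^(−rT) = 110 − 140·0.9158 = 110 − 128.2120 = -18.2120
P = C − (C − P) = 12.42 − (-18.2120) = 30.6320

€30.63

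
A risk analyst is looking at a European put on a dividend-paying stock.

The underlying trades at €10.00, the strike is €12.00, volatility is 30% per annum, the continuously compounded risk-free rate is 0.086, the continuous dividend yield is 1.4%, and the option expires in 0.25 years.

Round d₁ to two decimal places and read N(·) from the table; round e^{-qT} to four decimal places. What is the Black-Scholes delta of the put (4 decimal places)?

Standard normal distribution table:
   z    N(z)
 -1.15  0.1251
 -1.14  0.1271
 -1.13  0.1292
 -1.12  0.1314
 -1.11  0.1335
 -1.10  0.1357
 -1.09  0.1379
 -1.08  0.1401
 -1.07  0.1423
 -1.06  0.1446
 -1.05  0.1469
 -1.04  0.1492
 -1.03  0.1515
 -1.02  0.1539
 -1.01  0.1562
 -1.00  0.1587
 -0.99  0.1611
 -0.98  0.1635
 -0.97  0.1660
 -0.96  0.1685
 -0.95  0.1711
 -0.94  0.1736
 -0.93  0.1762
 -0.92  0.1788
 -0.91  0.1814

-0.8431

T = 0.25;  σ√T = 0.1500
ln(S/K) + (r − q + σ²/2)T = ln(10/12) + (0.086 − 0.014 + 0.3²/2)·0.25 = -0.1823 + 0.0292 = -0.1531
d₁ = -0.1531 / 0.1500 = -1.0205 ≈ -1.02
N(d₁) = N(-1.02) = 0.1539
Δ_put = exp(−qT)·(N(d₁) − 1) = 0.9965·(0.1539 − 1) = -0.8431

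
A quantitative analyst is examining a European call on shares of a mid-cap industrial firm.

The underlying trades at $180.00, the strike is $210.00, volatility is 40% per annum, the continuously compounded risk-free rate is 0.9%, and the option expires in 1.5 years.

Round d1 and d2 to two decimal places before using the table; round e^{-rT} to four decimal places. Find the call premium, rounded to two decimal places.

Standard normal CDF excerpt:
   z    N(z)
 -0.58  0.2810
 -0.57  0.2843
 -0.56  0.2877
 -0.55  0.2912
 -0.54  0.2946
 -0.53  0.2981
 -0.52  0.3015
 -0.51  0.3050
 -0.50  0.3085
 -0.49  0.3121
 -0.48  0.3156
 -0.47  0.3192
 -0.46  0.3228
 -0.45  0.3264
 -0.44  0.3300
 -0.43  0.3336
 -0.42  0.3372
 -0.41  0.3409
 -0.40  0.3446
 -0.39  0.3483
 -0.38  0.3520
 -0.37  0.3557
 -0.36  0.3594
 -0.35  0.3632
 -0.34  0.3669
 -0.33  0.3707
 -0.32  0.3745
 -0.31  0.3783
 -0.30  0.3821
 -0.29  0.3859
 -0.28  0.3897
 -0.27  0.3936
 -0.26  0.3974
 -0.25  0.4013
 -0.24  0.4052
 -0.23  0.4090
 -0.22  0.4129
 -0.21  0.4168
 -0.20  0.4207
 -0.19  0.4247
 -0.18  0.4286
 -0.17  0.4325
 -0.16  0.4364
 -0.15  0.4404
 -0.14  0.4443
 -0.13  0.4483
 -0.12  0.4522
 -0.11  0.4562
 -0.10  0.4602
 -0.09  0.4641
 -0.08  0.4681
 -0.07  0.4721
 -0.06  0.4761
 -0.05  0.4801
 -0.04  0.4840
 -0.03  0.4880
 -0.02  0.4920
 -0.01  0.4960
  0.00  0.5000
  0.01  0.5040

$25.36

σ√T = 0.4·√1.5 = 0.4899
ln(S/K) + (r + σ²/2)T = ln(180/210) + (0.009 + 0.4²/2)·1.5 = -0.1542 + 0.1335 = -0.0207
d₁ = -0.0207 / 0.4899 = -0.0422 ⇒ -0.04
d₂ = d₁ − σ√T = -0.0422 − 0.4899 = -0.5321 ⇒ -0.53
exp(−rT) = exp(−0.009·1.5) = 0.9866
N(d₁) = N(-0.04) = 0.4840;  N(d₂) = N(-0.53) = 0.2981
C = 180·0.4840 − 210·0.9866·0.2981 = 87.1200 − 61.7621 = 25.3579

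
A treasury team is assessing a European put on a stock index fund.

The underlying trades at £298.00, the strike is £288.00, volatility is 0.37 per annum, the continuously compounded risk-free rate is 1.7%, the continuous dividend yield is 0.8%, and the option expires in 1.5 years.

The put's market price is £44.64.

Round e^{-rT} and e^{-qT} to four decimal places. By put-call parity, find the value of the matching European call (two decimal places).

exp(−qT) = exp(−0.008·1.5) = 0.9881;  exp(−rT) = exp(−0.017·1.5) = 0.9748
Put-call parity: C − P = S·e^(−qT) − K·e^(−rT) = 298·0.9881 − 288·0.9748 = 294.4538 − 280.7424 = 13.7114
C = P + (C − P) = 44.64 + (13.7114) = 58.3514

£58.35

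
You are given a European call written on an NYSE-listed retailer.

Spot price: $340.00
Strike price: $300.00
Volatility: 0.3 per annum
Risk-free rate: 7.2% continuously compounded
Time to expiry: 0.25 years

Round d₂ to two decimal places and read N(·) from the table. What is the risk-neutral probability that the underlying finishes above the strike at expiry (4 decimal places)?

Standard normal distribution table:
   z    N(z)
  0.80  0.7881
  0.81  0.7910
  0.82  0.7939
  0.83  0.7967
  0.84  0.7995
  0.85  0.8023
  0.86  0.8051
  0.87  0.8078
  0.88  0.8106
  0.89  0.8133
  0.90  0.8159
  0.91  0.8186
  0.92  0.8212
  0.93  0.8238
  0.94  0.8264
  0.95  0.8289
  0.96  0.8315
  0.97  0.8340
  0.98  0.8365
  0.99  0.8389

T = 0.25;  σ√T = 0.1500
ln(S/K) + (r + σ²/2)T = ln(340/300) + (0.072 + 0.3²/2)·0.25 = 0.1252 + 0.0292 = 0.1544
d₁ = 0.1544 / 0.1500 = 1.0294 ⇒ 1.03
d₂ = d₁ − σ√T = 1.0294 − 0.1500 = 0.8794 ⇒ 0.88
Risk-neutral Pr[S_T > K] = N(d₂) = N(0.88) = 0.8106

0.8106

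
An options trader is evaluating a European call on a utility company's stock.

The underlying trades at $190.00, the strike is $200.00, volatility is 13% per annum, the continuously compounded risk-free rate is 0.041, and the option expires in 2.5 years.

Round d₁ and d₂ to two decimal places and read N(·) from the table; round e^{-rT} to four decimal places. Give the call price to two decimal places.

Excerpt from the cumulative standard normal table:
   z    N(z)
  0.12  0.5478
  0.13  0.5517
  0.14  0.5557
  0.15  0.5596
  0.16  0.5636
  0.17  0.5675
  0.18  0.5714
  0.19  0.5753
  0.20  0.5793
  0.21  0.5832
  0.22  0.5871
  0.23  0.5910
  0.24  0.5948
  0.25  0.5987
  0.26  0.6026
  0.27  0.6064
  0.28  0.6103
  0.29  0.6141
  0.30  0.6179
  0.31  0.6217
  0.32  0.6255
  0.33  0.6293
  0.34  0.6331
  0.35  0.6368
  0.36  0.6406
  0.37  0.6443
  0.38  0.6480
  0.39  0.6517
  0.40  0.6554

$19.97

σ√T = 0.13 × 1.5811 = 0.2055
ln(S/K) + (r + σ²/2)T = ln(190/200) + (0.041 + 0.13²/2)·2.5 = -0.0513 + 0.1236 = 0.0723
d₁ = 0.0723 / 0.2055 = 0.3519 ≈ 0.35
d₂ = d₁ − σ√T = 0.3519 − 0.2055 = 0.1463 ≈ 0.15
e^(−rT) = e^(−0.041·2.5) = 0.9026
C = 190·N(0.35) − 200·0.9026·N(0.15) = 190·0.6368 − 200·0.9026·0.5596 = 120.9920 − 101.0190 = 19.9730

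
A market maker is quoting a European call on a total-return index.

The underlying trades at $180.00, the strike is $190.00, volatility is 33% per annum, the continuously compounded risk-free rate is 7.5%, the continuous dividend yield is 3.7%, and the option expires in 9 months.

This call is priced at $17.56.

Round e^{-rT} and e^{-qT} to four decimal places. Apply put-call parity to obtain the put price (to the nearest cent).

$22.10

e^(−qT) = e^(−0.037·0.75) = 0.9726;  e^(−rT) = e^(−0.075·0.75) = 0.9453
Put-call parity: C − P = S·e^(−qT) − K·e^(−rT) = 180·0.9726 − 190·0.9453 = 175.0680 − 179.6070 = -4.5390
P = C − (C − P) = 17.56 − (-4.5390) = 22.0990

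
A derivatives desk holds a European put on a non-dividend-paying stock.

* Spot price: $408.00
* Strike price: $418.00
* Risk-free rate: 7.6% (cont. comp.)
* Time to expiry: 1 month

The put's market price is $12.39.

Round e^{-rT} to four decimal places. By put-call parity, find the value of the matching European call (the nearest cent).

$5.02

e^(−rT) = e^(−0.076·0.08333) = 0.9937
Put-call parity: C − P = S − K·e^(−rT) = 408 − 418·0.9937 = 408 − 415.3666 = -7.3666
C = P + (C − P) = 12.39 + (-7.3666) = 5.0234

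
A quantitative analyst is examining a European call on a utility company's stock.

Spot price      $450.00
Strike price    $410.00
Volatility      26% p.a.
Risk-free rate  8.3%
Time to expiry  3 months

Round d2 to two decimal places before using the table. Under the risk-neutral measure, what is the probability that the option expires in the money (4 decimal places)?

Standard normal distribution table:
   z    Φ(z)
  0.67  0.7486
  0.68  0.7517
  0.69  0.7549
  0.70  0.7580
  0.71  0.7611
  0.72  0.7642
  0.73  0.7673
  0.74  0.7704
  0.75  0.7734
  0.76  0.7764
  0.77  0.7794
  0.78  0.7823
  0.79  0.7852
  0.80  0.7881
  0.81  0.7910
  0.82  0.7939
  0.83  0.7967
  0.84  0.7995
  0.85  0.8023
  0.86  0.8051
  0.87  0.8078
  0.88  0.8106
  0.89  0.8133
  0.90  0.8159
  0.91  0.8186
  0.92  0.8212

0.7910

σ√T = 0.26 × 0.5000 = 0.1300
ln(S/K) + (r + σ²/2)T = ln(450/410) + (0.083 + 0.26²/2)·0.25 = 0.0931 + 0.0292 = 0.1223
d₁ = 0.1223 / 0.1300 = 0.9407 ⇒ 0.94
d₂ = d₁ − σ√T = 0.9407 − 0.1300 = 0.8107 ⇒ 0.81
Risk-neutral Pr[S_T > K] = N(d₂) = N(0.81) = 0.7910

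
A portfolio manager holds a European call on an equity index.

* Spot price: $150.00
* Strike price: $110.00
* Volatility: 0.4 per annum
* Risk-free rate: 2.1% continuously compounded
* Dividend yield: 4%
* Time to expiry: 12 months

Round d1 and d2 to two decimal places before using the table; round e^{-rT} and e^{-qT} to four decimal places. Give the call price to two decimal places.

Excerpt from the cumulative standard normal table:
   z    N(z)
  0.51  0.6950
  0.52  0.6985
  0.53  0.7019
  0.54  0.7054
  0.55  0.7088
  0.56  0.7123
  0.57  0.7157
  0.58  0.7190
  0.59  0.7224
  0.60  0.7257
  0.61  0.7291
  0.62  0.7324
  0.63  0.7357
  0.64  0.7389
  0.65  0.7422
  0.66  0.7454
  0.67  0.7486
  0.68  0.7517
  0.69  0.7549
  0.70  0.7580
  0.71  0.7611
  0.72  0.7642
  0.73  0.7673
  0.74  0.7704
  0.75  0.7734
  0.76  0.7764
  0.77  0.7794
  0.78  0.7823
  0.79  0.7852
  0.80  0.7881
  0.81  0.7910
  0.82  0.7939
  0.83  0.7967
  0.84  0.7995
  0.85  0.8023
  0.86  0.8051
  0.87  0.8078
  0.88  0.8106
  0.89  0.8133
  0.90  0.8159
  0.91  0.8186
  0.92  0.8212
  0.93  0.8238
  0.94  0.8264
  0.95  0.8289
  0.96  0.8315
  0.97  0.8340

$43.12

T = 1;  σ√T = 0.4000
d₁ = [ln(150/110) + (0.021 − 0.04 + 0.4²/2)·1] / 0.4000 = [0.3102 + 0.0610] / 0.4000 = 0.9279 → 0.93
d₂ = d₁ − σ√T = 0.9279 − 0.4000 = 0.5279 → 0.53
e^(−qT) = e^(−0.04·1) = 0.9608;  e^(−rT) = e^(−0.021·1) = 0.9792
N(d₁) = N(0.93) = 0.8238;  N(d₂) = N(0.53) = 0.7019
C = 150·0.9608·0.8238 − 110·0.9792·0.7019 = 118.7261 − 75.6031 = 43.1230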